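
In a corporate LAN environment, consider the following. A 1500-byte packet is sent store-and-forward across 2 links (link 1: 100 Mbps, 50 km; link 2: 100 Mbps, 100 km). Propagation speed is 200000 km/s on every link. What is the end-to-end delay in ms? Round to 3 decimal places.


Packet = 1500 bytes = 12000 bits. Store-and-forward: sum (t_trans + t_prop) per link.
Link 1: t_trans = 12000/(100*10^6) s = 0.1200 ms; t_prop = 50/200000 s = 0.2500 ms; subtotal = 0.3700 ms
Link 2: t_trans = 12000/(100*10^6) s = 0.1200 ms; t_prop = 100/200000 s = 0.5000 ms; subtotal = 0.6200 ms
End-to-end = 0.3700 + 0.6200 = 0.9900 ms -> 0.990 ms (3 dp)

0.990


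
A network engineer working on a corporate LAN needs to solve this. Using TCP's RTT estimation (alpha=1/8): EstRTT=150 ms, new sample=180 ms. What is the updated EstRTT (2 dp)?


Given: EstRTT = 150 ms, SampleRTT = 180 ms, alpha = 1/8
New EstRTT = (1 - alpha) * EstRTT + alpha * SampleRTT
(7/8) * 150 = 131.25
(1/8) * 180 = 22.5
New EstRTT = 131.25 + 22.5 = 153.75 ms -> 153.75 ms (2 dp)

153.75


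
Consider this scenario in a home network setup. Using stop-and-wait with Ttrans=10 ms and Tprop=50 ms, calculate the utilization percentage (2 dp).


Given: Ttrans = 10 ms, Tprop = 50 ms
RTT = 2 * Tprop = 2 * 50 = 100 ms
U = Ttrans / (Ttrans + RTT)
U = 10 / (10 + 100)
U = 10 / 110 = 0.090909
U% = 9.09%

9.09


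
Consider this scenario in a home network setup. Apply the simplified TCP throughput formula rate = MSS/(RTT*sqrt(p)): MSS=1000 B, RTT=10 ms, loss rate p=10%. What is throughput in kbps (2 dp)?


Given: MSS = 1000 bytes, RTT = 10 ms, loss = 10%
RTT in seconds = 10 / 1000 = 0.01
Loss rate = 10% = 0.1
sqrt(loss) = sqrt(0.1) = 0.316227766017
Throughput (bytes/s) = 1000 / (0.01 * 0.316227766017) = 316227.7660
Throughput (kbps) = 316227.7660 * 8 / 1000 = 2529.822128 -> 2529.82 kbps (2 dp)

2529.82


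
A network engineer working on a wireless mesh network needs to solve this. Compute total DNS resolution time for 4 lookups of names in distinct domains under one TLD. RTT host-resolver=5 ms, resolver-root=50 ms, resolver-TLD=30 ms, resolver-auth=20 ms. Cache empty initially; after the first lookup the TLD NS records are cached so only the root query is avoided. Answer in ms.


Lookup 1 (cold cache): local + root + TLD + auth = 5 + 50 + 30 + 20 = 105 ms
Lookups 2..4 (TLD NS cached -> skip root; new domain -> still ask TLD and auth): local + TLD + auth = 5 + 30 + 20 = 55 ms each
Remaining 3 lookups: 3 * 55 = 165 ms
Total = 105 + 165 = 270 ms

270


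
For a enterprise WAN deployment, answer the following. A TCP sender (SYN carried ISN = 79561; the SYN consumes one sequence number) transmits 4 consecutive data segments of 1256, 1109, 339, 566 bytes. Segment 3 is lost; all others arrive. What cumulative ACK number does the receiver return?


SYN uses sequence number 79561; first data byte = ISN + 1 = 79562.
Segment 1: SEQ = 79562, len = 1256 B, covers [79562, 80817]
Segment 2: SEQ = 80818, len = 1109 B, covers [80818, 81926]
Segment 3: SEQ = 81927, len = 339 B, covers [81927, 82265] [LOST]
Segment 4: SEQ = 82266, len = 566 B, covers [82266, 82831]
In-order data received: bytes [79562, 81926] (segments 1..2).
Segment 3 missing -> gap begins at byte 81927; later segments buffered out of order.
Cumulative ACK = next expected in-order byte = 79562 + 1256 + 1109 = 81927

81927


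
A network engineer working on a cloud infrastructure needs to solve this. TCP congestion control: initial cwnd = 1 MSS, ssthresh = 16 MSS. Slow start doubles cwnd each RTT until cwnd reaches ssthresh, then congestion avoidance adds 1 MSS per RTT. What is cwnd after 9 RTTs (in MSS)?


RTT 0: cwnd = 1 MSS (initial)
RTT 1: cwnd = 2 MSS (slow start, doubled)
RTT 2: cwnd = 4 MSS (slow start, doubled)
RTT 3: cwnd = 8 MSS (slow start, doubled)
RTT 4: cwnd = 16 MSS (slow start, doubled)
RTT 5: cwnd = 17 MSS (congestion avoidance, +1)
RTT 6: cwnd = 18 MSS (congestion avoidance, +1)
RTT 7: cwnd = 19 MSS (congestion avoidance, +1)
RTT 8: cwnd = 20 MSS (congestion avoidance, +1)
RTT 9: cwnd = 21 MSS (congestion avoidance, +1)

21


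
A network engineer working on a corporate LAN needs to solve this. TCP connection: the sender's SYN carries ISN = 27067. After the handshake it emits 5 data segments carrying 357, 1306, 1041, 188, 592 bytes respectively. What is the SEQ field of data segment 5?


The SYN occupies sequence number ISN = 27067, so the first data byte is ISN + 1 = 27068.
SEQ of data segment i = (ISN + 1) + sum of payload sizes of segments 1..i-1.
Segment 1: SEQ = 27068, payload = 357 bytes
Segment 2: SEQ = 27425, payload = 1306 bytes
Segment 3: SEQ = 28731, payload = 1041 bytes
Segment 4: SEQ = 29772, payload = 188 bytes
Segment 5: SEQ = 29960, payload = 592 bytes
SEQ of segment 5 = 27068 + 357 + 1306 + 1041 + 188 = 29960

29960


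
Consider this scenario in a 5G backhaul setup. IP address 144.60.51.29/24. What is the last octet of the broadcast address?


Given: IP = 144.60.51.29, prefix = /24
Host bits = 32 - 24 = 8
Network last octet = 29 AND mask = 0
Host part size = 2^8 - 1 = 255
Broadcast last octet = 0 OR 255 = 255

255


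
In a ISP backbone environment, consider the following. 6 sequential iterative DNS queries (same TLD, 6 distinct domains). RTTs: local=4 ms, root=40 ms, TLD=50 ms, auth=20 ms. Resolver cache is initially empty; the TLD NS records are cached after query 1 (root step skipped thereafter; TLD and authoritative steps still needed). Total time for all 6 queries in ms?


Lookup 1 (cold cache): local + root + TLD + auth = 4 + 40 + 50 + 20 = 114 ms
Lookups 2..6 (TLD NS cached -> skip root; new domain -> still ask TLD and auth): local + TLD + auth = 4 + 50 + 20 = 74 ms each
Remaining 5 lookups: 5 * 74 = 370 ms
Total = 114 + 370 = 484 ms

484


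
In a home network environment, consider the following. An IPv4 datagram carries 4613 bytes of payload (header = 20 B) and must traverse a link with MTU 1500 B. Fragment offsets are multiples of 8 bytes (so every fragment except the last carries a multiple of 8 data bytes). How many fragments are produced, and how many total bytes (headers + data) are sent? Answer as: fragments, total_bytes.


Max data per non-final fragment = floor((MTU - header)/8)*8 = floor((1500 - 20)/8)*8 = floor(1480/8)*8 = 1480 B
Final fragment needs no 8-byte alignment: it can carry up to MTU - header = 1480 B
Non-final fragments needed = ceil((payload - 1480) / 1480) = ceil(3133/1480) = ceil(2.1169) = 3
Number of fragments = 3 + 1 = 4
Fragment sizes (data): 3 * 1480 B + 173 B (last, 173 <= 1480 OK)
Total bytes sent = payload + n_frags * header = 4613 + 4*20 = 4613 + 80 = 4693 B

4, 4693


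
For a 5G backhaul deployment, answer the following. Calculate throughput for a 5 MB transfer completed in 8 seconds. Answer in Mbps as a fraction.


Given: file = 5 MB, time = 8 s
File in Mb = 5 * 8 = 40 Mb
Throughput = 40 / 8 Mbps
Throughput = 5 Mbps

5


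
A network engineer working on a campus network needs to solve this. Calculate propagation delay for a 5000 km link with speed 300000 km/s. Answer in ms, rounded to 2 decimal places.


Given: distance = 5000 km, speed = 300000 km/s
Delay = distance / speed = 5000 / 300000 seconds
Delay in ms = 5000 * 1000 / 300000
Delay = 16.6667 ms
Rounded to 2 dp = 16.67 ms

16.67


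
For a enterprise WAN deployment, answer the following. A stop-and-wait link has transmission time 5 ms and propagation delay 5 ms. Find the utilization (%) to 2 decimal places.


Given: Ttrans = 5 ms, Tprop = 5 ms
RTT = 2 * Tprop = 2 * 5 = 10 ms
U = Ttrans / (Ttrans + RTT)
U = 5 / (5 + 10)
U = 5 / 15 = 0.333333
U% = 33.33%

33.33


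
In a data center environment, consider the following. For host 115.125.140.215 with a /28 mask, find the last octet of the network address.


Given: IP = 115.125.140.215, prefix = /28
Subnet mask = 255.255.255.240
Last octet of IP: 215
Last octet of mask: 240
Network last octet = 215 AND 240 = 208

208


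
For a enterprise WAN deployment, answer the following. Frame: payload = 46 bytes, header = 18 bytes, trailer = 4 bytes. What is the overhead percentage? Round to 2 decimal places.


Given: payload = 46 B, header = 18 B, trailer = 4 B
Overhead bytes = header + trailer = 18 + 4 = 22
Total frame = payload + overhead = 46 + 22 = 68
Overhead % = 22 / 68 * 100 = 32.3529% -> 32.35% (2 dp)

32.35


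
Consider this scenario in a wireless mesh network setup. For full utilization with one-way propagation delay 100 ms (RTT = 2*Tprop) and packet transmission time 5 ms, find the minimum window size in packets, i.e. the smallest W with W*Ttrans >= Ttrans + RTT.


Given: Ttrans = 5 ms, RTT = 200 ms (= 2 * Tprop, Tprop = 100 ms)
Time until first ACK returns = Ttrans + RTT = 5 + 200 = 205 ms
Need W * Ttrans >= Ttrans + RTT  ->  W >= (Ttrans + RTT) / Ttrans
(Ttrans + RTT) / Ttrans = 205 / 5 = 41
W_min = ceil(41) = 41

41


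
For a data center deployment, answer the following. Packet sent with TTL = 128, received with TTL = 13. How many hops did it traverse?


Given: initial TTL = 128, received TTL = 13
Hops = initial TTL - received TTL
Hops = 128 - 13 = 115

115


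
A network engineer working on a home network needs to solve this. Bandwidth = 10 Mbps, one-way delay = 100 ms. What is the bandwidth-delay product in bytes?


Given: bandwidth = 10 Mbps, delay = 100 ms
BDP in bits = 10 * 10^6 * 100 / 1000
BDP in bits = 1000000
BDP in bytes = 1000000 / 8 = 125000

125000


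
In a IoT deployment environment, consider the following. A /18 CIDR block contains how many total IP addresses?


Given: CIDR prefix /18
Host bits = 32 - 18 = 14
Total addresses = 2^14 = 16384

16384


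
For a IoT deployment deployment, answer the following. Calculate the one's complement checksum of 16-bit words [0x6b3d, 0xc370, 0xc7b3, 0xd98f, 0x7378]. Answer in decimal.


Given words: [0x6b3d, 0xc370, 0xc7b3, 0xd98f, 0x7378]
Step 1: Sum all words
Raw sum = 27453 + 50032 + 51123 + 55695 + 29560 = 213863
Step 2: Fold carry: (17255 + 3) = 17258
One's complement = ~17258 & 0xFFFF = 48277

48277


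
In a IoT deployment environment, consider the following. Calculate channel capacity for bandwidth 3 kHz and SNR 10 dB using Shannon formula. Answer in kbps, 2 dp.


Given: B = 3 kHz, SNR = 10 dB
SNR linear = 10^(10/10) = 10
1 + SNR = 11
log2(11) = 3.4594316186
C = 3 * 1000 * 3.4594316186 = 10378.2949 bps
C = 10.378295 kbps -> 10.38 kbps (2 dp)

10.38


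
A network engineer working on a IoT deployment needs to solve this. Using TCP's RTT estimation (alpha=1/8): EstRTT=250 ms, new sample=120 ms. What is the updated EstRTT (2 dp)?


Given: EstRTT = 250 ms, SampleRTT = 120 ms, alpha = 1/8
New EstRTT = (1 - alpha) * EstRTT + alpha * SampleRTT
(7/8) * 250 = 218.75
(1/8) * 120 = 15
New EstRTT = 218.75 + 15 = 233.75 ms -> 233.75 ms (2 dp)

233.75


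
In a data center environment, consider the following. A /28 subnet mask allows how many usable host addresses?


Given: subnet mask /28
Host bits = 32 - 28 = 4
Total addresses = 2^4 = 16
Usable hosts = 16 - 2 (network + broadcast) = 14

14


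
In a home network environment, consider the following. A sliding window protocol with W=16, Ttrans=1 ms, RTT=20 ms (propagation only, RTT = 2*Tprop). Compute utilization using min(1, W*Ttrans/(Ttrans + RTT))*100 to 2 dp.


Given: W = 16, Ttrans = 1 ms, RTT = 20 ms (= 2 * Tprop, Tprop = 10 ms)
Cycle time = Ttrans + RTT = 1 + 20 = 21 ms (first packet sent until its ACK returns)
W * Ttrans = 16 * 1 = 16 ms of sending per cycle
W * Ttrans / (Ttrans + RTT) = 16 / 21 = 0.761905
U = min(1, 0.761905) = 0.761905
U% = 76.19%

76.19


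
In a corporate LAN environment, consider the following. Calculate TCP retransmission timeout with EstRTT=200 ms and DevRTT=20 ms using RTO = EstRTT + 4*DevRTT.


Given: EstRTT = 200 ms, DevRTT = 20 ms
Timeout = EstRTT + 4 * DevRTT
4 * DevRTT = 4 * 20 = 80
Timeout = 200 + 80 = 280 ms

280


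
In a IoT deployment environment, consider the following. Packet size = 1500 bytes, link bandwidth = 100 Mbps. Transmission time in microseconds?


Given: packet = 1500 bytes, bandwidth = 100 Mbps
Packet in bits = 1500 * 8 = 12000 bits
Bandwidth = 100 * 10^6 = 100000000 bps
Time = 12000 / 100000000 seconds
Time in us = 12000 * 10^6 / 100000000 = 120

120


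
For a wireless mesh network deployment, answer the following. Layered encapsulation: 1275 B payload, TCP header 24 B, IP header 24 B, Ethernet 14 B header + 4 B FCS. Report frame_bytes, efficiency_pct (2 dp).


TCP segment = 1275 + 24 = 1299 B
IP packet = 1299 + 24 = 1323 B
Ethernet frame = 1323 + 14 + 4 = 1341 B
Efficiency = app / frame = 1275 / 1341 = 0.950783 = 95.0783% -> 95.08% (2 dp)

1341, 95.08


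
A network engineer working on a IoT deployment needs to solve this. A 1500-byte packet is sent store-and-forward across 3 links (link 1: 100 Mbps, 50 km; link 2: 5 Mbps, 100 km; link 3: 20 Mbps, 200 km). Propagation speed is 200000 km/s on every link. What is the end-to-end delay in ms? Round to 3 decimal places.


Packet = 1500 bytes = 12000 bits. Store-and-forward: sum (t_trans + t_prop) per link.
Link 1: t_trans = 12000/(100*10^6) s = 0.1200 ms; t_prop = 50/200000 s = 0.2500 ms; subtotal = 0.3700 ms
Link 2: t_trans = 12000/(5*10^6) s = 2.4000 ms; t_prop = 100/200000 s = 0.5000 ms; subtotal = 2.9000 ms
Link 3: t_trans = 12000/(20*10^6) s = 0.6000 ms; t_prop = 200/200000 s = 1.0000 ms; subtotal = 1.6000 ms
End-to-end = 0.3700 + 2.9000 + 1.6000 = 4.8700 ms -> 4.870 ms (3 dp)

4.870


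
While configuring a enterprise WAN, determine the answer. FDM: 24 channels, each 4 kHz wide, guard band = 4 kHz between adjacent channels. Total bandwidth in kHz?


Given: 24 channels, 4 kHz each, guard = 4 kHz
Channel bandwidth = 24 * 4 = 96 kHz
Guard bands = 23 gaps * 4 kHz = 92 kHz
Total = 96 + 92 = 188 kHz

188


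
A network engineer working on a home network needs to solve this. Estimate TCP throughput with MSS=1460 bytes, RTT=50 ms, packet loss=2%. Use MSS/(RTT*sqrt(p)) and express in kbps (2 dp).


Given: MSS = 1460 bytes, RTT = 50 ms, loss = 2%
RTT in seconds = 50 / 1000 = 0.05
Loss rate = 2% = 0.02
sqrt(loss) = sqrt(0.02) = 0.141421356237
Throughput (bytes/s) = 1460 / (0.05 * 0.141421356237) = 206475.1801
Throughput (kbps) = 206475.1801 * 8 / 1000 = 1651.801441 -> 1651.80 kbps (2 dp)

1651.80


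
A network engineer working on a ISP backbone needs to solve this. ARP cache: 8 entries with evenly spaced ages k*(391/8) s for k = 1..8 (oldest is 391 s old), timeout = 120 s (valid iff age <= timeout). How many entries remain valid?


Ages are k * 391/8 s for k = 1..8 (spacing = 48.8750 s).
Entry k is valid iff k * 391/8 <= 120 iff k <= 8 * 120 / 391 = 2.4552
n_valid = floor(2.4552) = 2
(n_stale = 8 - 2 = 6)

2


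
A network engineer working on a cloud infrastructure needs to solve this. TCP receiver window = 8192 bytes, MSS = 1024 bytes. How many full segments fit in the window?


Given: RWND = 8192 bytes, MSS = 1024 bytes
Full segments = floor(RWND / MSS)
Full segments = floor(8192 / 1024)
Full segments = floor(8.0) = 8

8


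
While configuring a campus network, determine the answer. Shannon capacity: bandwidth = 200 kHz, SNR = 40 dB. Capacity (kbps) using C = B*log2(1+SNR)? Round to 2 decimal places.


Given: B = 200 kHz, SNR = 40 dB
SNR linear = 10^(40/10) = 10000
1 + SNR = 10001
log2(10001) = 13.2878566418
C = 200 * 1000 * 13.2878566418 = 2657571.3284 bps
C = 2657.571328 kbps -> 2657.57 kbps (2 dp)

2657.57


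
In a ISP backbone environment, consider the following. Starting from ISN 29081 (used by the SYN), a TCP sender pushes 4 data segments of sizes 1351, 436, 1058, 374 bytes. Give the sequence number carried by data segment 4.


The SYN occupies sequence number ISN = 29081, so the first data byte is ISN + 1 = 29082.
SEQ of data segment i = (ISN + 1) + sum of payload sizes of segments 1..i-1.
Segment 1: SEQ = 29082, payload = 1351 bytes
Segment 2: SEQ = 30433, payload = 436 bytes
Segment 3: SEQ = 30869, payload = 1058 bytes
Segment 4: SEQ = 31927, payload = 374 bytes
SEQ of segment 4 = 29082 + 1351 + 436 + 1058 = 31927

31927


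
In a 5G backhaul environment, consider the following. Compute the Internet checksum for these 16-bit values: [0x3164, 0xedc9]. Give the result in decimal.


Given words: [0x3164, 0xedc9]
Step 1: Sum all words
Raw sum = 12644 + 60873 = 73517
Step 2: Fold carry: (7981 + 1) = 7982
One's complement = ~7982 & 0xFFFF = 57553

57553


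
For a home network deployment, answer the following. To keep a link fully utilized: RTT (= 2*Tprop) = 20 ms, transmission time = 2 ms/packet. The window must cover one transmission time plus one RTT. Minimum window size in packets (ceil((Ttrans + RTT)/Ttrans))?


Given: Ttrans = 2 ms, RTT = 20 ms (= 2 * Tprop, Tprop = 10 ms)
Time until first ACK returns = Ttrans + RTT = 2 + 20 = 22 ms
Need W * Ttrans >= Ttrans + RTT  ->  W >= (Ttrans + RTT) / Ttrans
(Ttrans + RTT) / Ttrans = 22 / 2 = 11
W_min = ceil(11) = 11

11


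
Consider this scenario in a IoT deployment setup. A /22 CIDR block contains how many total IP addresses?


Given: CIDR prefix /22
Host bits = 32 - 22 = 10
Total addresses = 2^10 = 1024

1024


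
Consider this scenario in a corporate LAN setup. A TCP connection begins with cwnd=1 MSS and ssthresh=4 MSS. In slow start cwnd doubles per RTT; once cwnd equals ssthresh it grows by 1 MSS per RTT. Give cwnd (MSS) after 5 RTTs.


RTT 0: cwnd = 1 MSS (initial)
RTT 1: cwnd = 2 MSS (slow start, doubled)
RTT 2: cwnd = 4 MSS (slow start, doubled)
RTT 3: cwnd = 5 MSS (congestion avoidance, +1)
RTT 4: cwnd = 6 MSS (congestion avoidance, +1)
RTT 5: cwnd = 7 MSS (congestion avoidance, +1)

7


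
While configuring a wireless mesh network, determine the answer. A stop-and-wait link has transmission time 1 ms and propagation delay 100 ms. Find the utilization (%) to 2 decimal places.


Given: Ttrans = 1 ms, Tprop = 100 ms
RTT = 2 * Tprop = 2 * 100 = 200 ms
U = Ttrans / (Ttrans + RTT)
U = 1 / (1 + 200)
U = 1 / 201 = 0.004975
U% = 0.50%

0.50


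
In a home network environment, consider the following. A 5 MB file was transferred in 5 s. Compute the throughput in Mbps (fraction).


Given: file = 5 MB, time = 5 s
File in Mb = 5 * 8 = 40 Mb
Throughput = 40 / 5 Mbps
Throughput = 8 Mbps

8


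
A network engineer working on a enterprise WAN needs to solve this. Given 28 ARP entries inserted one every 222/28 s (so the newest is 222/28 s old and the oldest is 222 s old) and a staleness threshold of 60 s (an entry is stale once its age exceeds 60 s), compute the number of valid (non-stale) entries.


Ages are k * 222/28 s for k = 1..28 (spacing = 7.9286 s).
Entry k is valid iff k * 222/28 <= 60 iff k <= 28 * 60 / 222 = 7.5676
n_valid = floor(7.5676) = 7
(n_stale = 28 - 7 = 21)

7


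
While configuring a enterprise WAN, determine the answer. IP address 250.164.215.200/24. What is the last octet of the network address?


Given: IP = 250.164.215.200, prefix = /24
Subnet mask = 255.255.255.0
Last octet of IP: 200
Last octet of mask: 0
Network last octet = 200 AND 0 = 0

0


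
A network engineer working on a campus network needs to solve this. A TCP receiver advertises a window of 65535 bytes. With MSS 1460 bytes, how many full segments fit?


Given: RWND = 65535 bytes, MSS = 1460 bytes
Full segments = floor(RWND / MSS)
Full segments = floor(65535 / 1460)
Full segments = floor(44.887) = 44

44


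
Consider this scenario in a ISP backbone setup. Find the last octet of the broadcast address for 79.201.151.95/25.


Given: IP = 79.201.151.95, prefix = /25
Host bits = 32 - 25 = 7
Network last octet = 95 AND mask = 0
Host part size = 2^7 - 1 = 127
Broadcast last octet = 0 OR 127 = 127

127


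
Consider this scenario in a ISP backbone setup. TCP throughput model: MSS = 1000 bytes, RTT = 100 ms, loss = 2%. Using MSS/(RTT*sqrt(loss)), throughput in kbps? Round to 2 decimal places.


Given: MSS = 1000 bytes, RTT = 100 ms, loss = 2%
RTT in seconds = 100 / 1000 = 0.1
Loss rate = 2% = 0.02
sqrt(loss) = sqrt(0.02) = 0.141421356237
Throughput (bytes/s) = 1000 / (0.1 * 0.141421356237) = 70710.6781
Throughput (kbps) = 70710.6781 * 8 / 1000 = 565.685425 -> 565.69 kbps (2 dp)

565.69


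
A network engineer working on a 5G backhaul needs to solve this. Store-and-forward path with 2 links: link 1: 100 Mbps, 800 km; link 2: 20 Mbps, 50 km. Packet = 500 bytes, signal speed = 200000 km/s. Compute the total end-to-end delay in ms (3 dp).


Packet = 500 bytes = 4000 bits. Store-and-forward: sum (t_trans + t_prop) per link.
Link 1: t_trans = 4000/(100*10^6) s = 0.0400 ms; t_prop = 800/200000 s = 4.0000 ms; subtotal = 4.0400 ms
Link 2: t_trans = 4000/(20*10^6) s = 0.2000 ms; t_prop = 50/200000 s = 0.2500 ms; subtotal = 0.4500 ms
End-to-end = 4.0400 + 0.4500 = 4.4900 ms -> 4.490 ms (3 dp)

4.490


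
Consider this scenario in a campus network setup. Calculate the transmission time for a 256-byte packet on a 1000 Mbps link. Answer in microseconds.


Given: packet = 256 bytes, bandwidth = 1000 Mbps
Packet in bits = 256 * 8 = 2048 bits
Bandwidth = 1000 * 10^6 = 1000000000 bps
Time = 2048 / 1000000000 seconds
Time in us = 2048 * 10^6 / 1000000000 = 2.048

2.048


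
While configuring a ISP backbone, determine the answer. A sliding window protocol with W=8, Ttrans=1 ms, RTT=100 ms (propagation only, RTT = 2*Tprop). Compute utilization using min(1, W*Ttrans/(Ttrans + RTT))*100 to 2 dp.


Given: W = 8, Ttrans = 1 ms, RTT = 100 ms (= 2 * Tprop, Tprop = 50 ms)
Cycle time = Ttrans + RTT = 1 + 100 = 101 ms (first packet sent until its ACK returns)
W * Ttrans = 8 * 1 = 8 ms of sending per cycle
W * Ttrans / (Ttrans + RTT) = 8 / 101 = 0.079208
U = min(1, 0.079208) = 0.079208
U% = 7.92%

7.92


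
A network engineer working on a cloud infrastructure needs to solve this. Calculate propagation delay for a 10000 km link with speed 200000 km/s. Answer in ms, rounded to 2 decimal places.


Given: distance = 10000 km, speed = 200000 km/s
Delay = distance / speed = 10000 / 200000 seconds
Delay in ms = 10000 * 1000 / 200000
Delay = 50.0000 ms
Rounded to 2 dp = 50.00 ms

50.00


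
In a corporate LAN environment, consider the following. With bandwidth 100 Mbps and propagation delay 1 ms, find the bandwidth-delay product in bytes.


Given: bandwidth = 100 Mbps, delay = 1 ms
BDP in bits = 100 * 10^6 * 1 / 1000
BDP in bits = 100000
BDP in bytes = 100000 / 8 = 12500

12500


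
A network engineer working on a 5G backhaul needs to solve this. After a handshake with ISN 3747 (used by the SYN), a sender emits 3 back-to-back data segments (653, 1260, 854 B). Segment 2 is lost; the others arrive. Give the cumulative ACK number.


SYN uses sequence number 3747; first data byte = ISN + 1 = 3748.
Segment 1: SEQ = 3748, len = 653 B, covers [3748, 4400]
Segment 2: SEQ = 4401, len = 1260 B, covers [4401, 5660] [LOST]
Segment 3: SEQ = 5661, len = 854 B, covers [5661, 6514]
In-order data received: bytes [3748, 4400] (segments 1..1).
Segment 2 missing -> gap begins at byte 4401; later segments buffered out of order.
Cumulative ACK = next expected in-order byte = 3748 + 653 = 4401

4401


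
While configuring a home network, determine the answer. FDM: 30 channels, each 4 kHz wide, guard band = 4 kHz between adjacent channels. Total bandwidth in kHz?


Given: 30 channels, 4 kHz each, guard = 4 kHz
Channel bandwidth = 30 * 4 = 120 kHz
Guard bands = 29 gaps * 4 kHz = 116 kHz
Total = 120 + 116 = 236 kHz

236


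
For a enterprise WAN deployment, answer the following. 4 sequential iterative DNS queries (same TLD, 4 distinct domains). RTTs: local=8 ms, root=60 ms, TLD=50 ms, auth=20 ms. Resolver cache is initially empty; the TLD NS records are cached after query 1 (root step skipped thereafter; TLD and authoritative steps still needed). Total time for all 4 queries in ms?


Lookup 1 (cold cache): local + root + TLD + auth = 8 + 60 + 50 + 20 = 138 ms
Lookups 2..4 (TLD NS cached -> skip root; new domain -> still ask TLD and auth): local + TLD + auth = 8 + 50 + 20 = 78 ms each
Remaining 3 lookups: 3 * 78 = 234 ms
Total = 138 + 234 = 372 ms

372


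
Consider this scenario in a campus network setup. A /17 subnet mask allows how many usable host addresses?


Given: subnet mask /17
Host bits = 32 - 17 = 15
Total addresses = 2^15 = 32768
Usable hosts = 32768 - 2 (network + broadcast) = 32766

32766


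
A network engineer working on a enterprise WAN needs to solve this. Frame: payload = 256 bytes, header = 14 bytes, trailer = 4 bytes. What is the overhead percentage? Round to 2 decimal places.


Given: payload = 256 B, header = 14 B, trailer = 4 B
Overhead bytes = header + trailer = 14 + 4 = 18
Total frame = payload + overhead = 256 + 18 = 274
Overhead % = 18 / 274 * 100 = 6.5693% -> 6.57% (2 dp)

6.57


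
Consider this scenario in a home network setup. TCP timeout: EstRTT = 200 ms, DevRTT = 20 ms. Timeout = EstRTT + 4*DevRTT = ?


Given: EstRTT = 200 ms, DevRTT = 20 ms
Timeout = EstRTT + 4 * DevRTT
4 * DevRTT = 4 * 20 = 80
Timeout = 200 + 80 = 280 ms

280


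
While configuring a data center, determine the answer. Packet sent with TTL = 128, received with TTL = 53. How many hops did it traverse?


Given: initial TTL = 128, received TTL = 53
Hops = initial TTL - received TTL
Hops = 128 - 53 = 75

75


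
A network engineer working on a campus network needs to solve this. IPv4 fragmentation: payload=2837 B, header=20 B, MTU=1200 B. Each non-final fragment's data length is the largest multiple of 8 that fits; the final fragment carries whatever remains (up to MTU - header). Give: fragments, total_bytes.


Max data per non-final fragment = floor((MTU - header)/8)*8 = floor((1200 - 20)/8)*8 = floor(1180/8)*8 = 1176 B
Final fragment needs no 8-byte alignment: it can carry up to MTU - header = 1180 B
Non-final fragments needed = ceil((payload - 1180) / 1176) = ceil(1657/1176) = ceil(1.4090) = 2
Number of fragments = 2 + 1 = 3
Fragment sizes (data): 2 * 1176 B + 485 B (last, 485 <= 1180 OK)
Total bytes sent = payload + n_frags * header = 2837 + 3*20 = 2837 + 60 = 2897 B

3, 2897


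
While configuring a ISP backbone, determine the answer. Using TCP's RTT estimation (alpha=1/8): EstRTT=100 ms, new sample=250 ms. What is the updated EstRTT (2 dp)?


Given: EstRTT = 100 ms, SampleRTT = 250 ms, alpha = 1/8
New EstRTT = (1 - alpha) * EstRTT + alpha * SampleRTT
(7/8) * 100 = 87.5
(1/8) * 250 = 31.25
New EstRTT = 87.5 + 31.25 = 118.75 ms -> 118.75 ms (2 dp)

118.75


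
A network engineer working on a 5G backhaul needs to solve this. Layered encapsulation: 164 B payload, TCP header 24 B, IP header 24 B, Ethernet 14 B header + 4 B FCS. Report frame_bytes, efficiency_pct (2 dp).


TCP segment = 164 + 24 = 188 B
IP packet = 188 + 24 = 212 B
Ethernet frame = 212 + 14 + 4 = 230 B
Efficiency = app / frame = 164 / 230 = 0.713043 = 71.3043% -> 71.30% (2 dp)

230, 71.30


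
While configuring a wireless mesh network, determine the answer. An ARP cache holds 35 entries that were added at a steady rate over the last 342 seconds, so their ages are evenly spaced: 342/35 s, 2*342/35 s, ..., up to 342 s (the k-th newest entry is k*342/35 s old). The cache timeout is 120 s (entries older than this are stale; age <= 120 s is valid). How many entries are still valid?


Ages are k * 342/35 s for k = 1..35 (spacing = 9.7714 s).
Entry k is valid iff k * 342/35 <= 120 iff k <= 35 * 120 / 342 = 12.2807
n_valid = floor(12.2807) = 12
(n_stale = 35 - 12 = 23)

12


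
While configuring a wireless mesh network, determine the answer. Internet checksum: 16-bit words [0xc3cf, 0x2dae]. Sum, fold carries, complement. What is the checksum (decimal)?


Given words: [0xc3cf, 0x2dae]
Step 1: Sum all words
Raw sum = 50127 + 11694 = 61821
One's complement = ~61821 & 0xFFFF = 3714

3714


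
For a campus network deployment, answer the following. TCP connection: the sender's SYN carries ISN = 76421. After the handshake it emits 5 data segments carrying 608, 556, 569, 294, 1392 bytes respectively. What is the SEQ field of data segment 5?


The SYN occupies sequence number ISN = 76421, so the first data byte is ISN + 1 = 76422.
SEQ of data segment i = (ISN + 1) + sum of payload sizes of segments 1..i-1.
Segment 1: SEQ = 76422, payload = 608 bytes
Segment 2: SEQ = 77030, payload = 556 bytes
Segment 3: SEQ = 77586, payload = 569 bytes
Segment 4: SEQ = 78155, payload = 294 bytes
Segment 5: SEQ = 78449, payload = 1392 bytes
SEQ of segment 5 = 76422 + 608 + 556 + 569 + 294 = 78449

78449


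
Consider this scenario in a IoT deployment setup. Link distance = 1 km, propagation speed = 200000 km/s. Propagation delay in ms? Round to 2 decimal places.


Given: distance = 1 km, speed = 200000 km/s
Delay = distance / speed = 1 / 200000 seconds
Delay in ms = 1 * 1000 / 200000
Delay = 0.0050 ms
Rounded to 2 dp = 0.01 ms

0.01


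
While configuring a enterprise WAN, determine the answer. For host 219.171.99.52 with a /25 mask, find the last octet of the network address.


Given: IP = 219.171.99.52, prefix = /25
Subnet mask = 255.255.255.128
Last octet of IP: 52
Last octet of mask: 128
Network last octet = 52 AND 128 = 0

0


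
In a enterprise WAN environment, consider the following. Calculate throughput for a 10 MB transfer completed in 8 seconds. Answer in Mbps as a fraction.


Given: file = 10 MB, time = 8 s
File in Mb = 10 * 8 = 80 Mb
Throughput = 80 / 8 Mbps
Throughput = 10 Mbps

10


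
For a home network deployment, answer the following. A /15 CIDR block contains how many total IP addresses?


Given: CIDR prefix /15
Host bits = 32 - 15 = 17
Total addresses = 2^17 = 131072

131072


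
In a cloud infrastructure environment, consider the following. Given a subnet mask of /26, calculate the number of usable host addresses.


Given: subnet mask /26
Host bits = 32 - 26 = 6
Total addresses = 2^6 = 64
Usable hosts = 64 - 2 (network + broadcast) = 62

62


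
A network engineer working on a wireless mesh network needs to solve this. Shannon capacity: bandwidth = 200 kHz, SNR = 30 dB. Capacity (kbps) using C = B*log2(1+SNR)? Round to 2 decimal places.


Given: B = 200 kHz, SNR = 30 dB
SNR linear = 10^(30/10) = 1000
1 + SNR = 1001
log2(1001) = 9.9672262588
C = 200 * 1000 * 9.9672262588 = 1993445.2518 bps
C = 1993.445252 kbps -> 1993.45 kbps (2 dp)

1993.45


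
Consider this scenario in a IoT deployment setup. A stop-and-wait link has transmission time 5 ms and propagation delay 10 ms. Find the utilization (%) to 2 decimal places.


Given: Ttrans = 5 ms, Tprop = 10 ms
RTT = 2 * Tprop = 2 * 10 = 20 ms
U = Ttrans / (Ttrans + RTT)
U = 5 / (5 + 20)
U = 5 / 25 = 0.2
U% = 20.00%

20.00


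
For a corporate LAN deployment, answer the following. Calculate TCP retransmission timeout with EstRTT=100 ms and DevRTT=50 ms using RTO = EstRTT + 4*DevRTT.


Given: EstRTT = 100 ms, DevRTT = 50 ms
Timeout = EstRTT + 4 * DevRTT
4 * DevRTT = 4 * 50 = 200
Timeout = 100 + 200 = 300 ms

300


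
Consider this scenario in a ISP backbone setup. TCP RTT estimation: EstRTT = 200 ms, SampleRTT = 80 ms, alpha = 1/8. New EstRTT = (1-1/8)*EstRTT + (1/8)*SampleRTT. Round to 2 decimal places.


Given: EstRTT = 200 ms, SampleRTT = 80 ms, alpha = 1/8
New EstRTT = (1 - alpha) * EstRTT + alpha * SampleRTT
(7/8) * 200 = 175
(1/8) * 80 = 10
New EstRTT = 175 + 10 = 185 ms -> 185.00 ms (2 dp)

185.00


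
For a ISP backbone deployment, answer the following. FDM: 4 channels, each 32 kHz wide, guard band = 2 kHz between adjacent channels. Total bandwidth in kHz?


Given: 4 channels, 32 kHz each, guard = 2 kHz
Channel bandwidth = 4 * 32 = 128 kHz
Guard bands = 3 gaps * 2 kHz = 6 kHz
Total = 128 + 6 = 134 kHz

134


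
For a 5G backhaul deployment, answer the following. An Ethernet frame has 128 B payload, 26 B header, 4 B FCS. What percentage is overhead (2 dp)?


Given: payload = 128 B, header = 26 B, trailer = 4 B
Overhead bytes = header + trailer = 26 + 4 = 30
Total frame = payload + overhead = 128 + 30 = 158
Overhead % = 30 / 158 * 100 = 18.9873% -> 18.99% (2 dp)

18.99


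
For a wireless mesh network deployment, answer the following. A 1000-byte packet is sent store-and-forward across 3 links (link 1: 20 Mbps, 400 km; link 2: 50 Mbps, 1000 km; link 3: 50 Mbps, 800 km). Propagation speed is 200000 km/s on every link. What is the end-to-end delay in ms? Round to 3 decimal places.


Packet = 1000 bytes = 8000 bits. Store-and-forward: sum (t_trans + t_prop) per link.
Link 1: t_trans = 8000/(20*10^6) s = 0.4000 ms; t_prop = 400/200000 s = 2.0000 ms; subtotal = 2.4000 ms
Link 2: t_trans = 8000/(50*10^6) s = 0.1600 ms; t_prop = 1000/200000 s = 5.0000 ms; subtotal = 5.1600 ms
Link 3: t_trans = 8000/(50*10^6) s = 0.1600 ms; t_prop = 800/200000 s = 4.0000 ms; subtotal = 4.1600 ms
End-to-end = 2.4000 + 5.1600 + 4.1600 = 11.7200 ms -> 11.720 ms (3 dp)

11.720


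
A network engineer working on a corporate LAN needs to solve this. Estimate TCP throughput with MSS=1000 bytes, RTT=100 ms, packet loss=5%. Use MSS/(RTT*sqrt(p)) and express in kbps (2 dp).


Given: MSS = 1000 bytes, RTT = 100 ms, loss = 5%
RTT in seconds = 100 / 1000 = 0.1
Loss rate = 5% = 0.05
sqrt(loss) = sqrt(0.05) = 0.223606797750
Throughput (bytes/s) = 1000 / (0.1 * 0.223606797750) = 44721.3595
Throughput (kbps) = 44721.3595 * 8 / 1000 = 357.770876 -> 357.77 kbps (2 dp)

357.77


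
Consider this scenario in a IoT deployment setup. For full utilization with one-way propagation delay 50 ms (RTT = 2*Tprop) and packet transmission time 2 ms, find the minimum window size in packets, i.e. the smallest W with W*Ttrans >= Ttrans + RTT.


Given: Ttrans = 2 ms, RTT = 100 ms (= 2 * Tprop, Tprop = 50 ms)
Time until first ACK returns = Ttrans + RTT = 2 + 100 = 102 ms
Need W * Ttrans >= Ttrans + RTT  ->  W >= (Ttrans + RTT) / Ttrans
(Ttrans + RTT) / Ttrans = 102 / 2 = 51
W_min = ceil(51) = 51

51


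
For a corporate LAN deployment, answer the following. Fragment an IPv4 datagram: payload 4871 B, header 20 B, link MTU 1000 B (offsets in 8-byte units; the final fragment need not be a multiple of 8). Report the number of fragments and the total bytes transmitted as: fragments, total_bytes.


Max data per non-final fragment = floor((MTU - header)/8)*8 = floor((1000 - 20)/8)*8 = floor(980/8)*8 = 976 B
Final fragment needs no 8-byte alignment: it can carry up to MTU - header = 980 B
Non-final fragments needed = ceil((payload - 980) / 976) = ceil(3891/976) = ceil(3.9867) = 4
Number of fragments = 4 + 1 = 5
Fragment sizes (data): 4 * 976 B + 967 B (last, 967 <= 980 OK)
Total bytes sent = payload + n_frags * header = 4871 + 5*20 = 4871 + 100 = 4971 B

5, 4971


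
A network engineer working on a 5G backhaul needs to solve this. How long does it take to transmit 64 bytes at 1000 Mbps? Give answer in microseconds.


Given: packet = 64 bytes, bandwidth = 1000 Mbps
Packet in bits = 64 * 8 = 512 bits
Bandwidth = 1000 * 10^6 = 1000000000 bps
Time = 512 / 1000000000 seconds
Time in us = 512 * 10^6 / 1000000000 = 0.512

0.512


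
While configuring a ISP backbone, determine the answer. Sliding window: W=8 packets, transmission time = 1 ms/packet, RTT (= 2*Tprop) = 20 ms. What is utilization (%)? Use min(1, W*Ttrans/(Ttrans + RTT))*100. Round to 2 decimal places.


Given: W = 8, Ttrans = 1 ms, RTT = 20 ms (= 2 * Tprop, Tprop = 10 ms)
Cycle time = Ttrans + RTT = 1 + 20 = 21 ms (first packet sent until its ACK returns)
W * Ttrans = 8 * 1 = 8 ms of sending per cycle
W * Ttrans / (Ttrans + RTT) = 8 / 21 = 0.380952
U = min(1, 0.380952) = 0.380952
U% = 38.10%

38.10


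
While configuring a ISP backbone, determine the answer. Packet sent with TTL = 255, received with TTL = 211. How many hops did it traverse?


Given: initial TTL = 255, received TTL = 211
Hops = initial TTL - received TTL
Hops = 255 - 211 = 44

44


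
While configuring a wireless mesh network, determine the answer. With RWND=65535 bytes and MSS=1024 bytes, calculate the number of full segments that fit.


Given: RWND = 65535 bytes, MSS = 1024 bytes
Full segments = floor(RWND / MSS)
Full segments = floor(65535 / 1024)
Full segments = floor(63.999) = 63

63


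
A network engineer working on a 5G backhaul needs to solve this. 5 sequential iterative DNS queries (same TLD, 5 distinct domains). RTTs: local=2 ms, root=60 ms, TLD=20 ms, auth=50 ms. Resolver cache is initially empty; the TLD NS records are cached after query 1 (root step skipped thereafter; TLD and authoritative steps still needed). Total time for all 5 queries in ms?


Lookup 1 (cold cache): local + root + TLD + auth = 2 + 60 + 20 + 50 = 132 ms
Lookups 2..5 (TLD NS cached -> skip root; new domain -> still ask TLD and auth): local + TLD + auth = 2 + 20 + 50 = 72 ms each
Remaining 4 lookups: 4 * 72 = 288 ms
Total = 132 + 288 = 420 ms

420


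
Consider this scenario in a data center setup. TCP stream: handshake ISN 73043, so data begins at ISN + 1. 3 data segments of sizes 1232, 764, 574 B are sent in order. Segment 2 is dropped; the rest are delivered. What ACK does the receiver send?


SYN uses sequence number 73043; first data byte = ISN + 1 = 73044.
Segment 1: SEQ = 73044, len = 1232 B, covers [73044, 74275]
Segment 2: SEQ = 74276, len = 764 B, covers [74276, 75039] [LOST]
Segment 3: SEQ = 75040, len = 574 B, covers [75040, 75613]
In-order data received: bytes [73044, 74275] (segments 1..1).
Segment 2 missing -> gap begins at byte 74276; later segments buffered out of order.
Cumulative ACK = next expected in-order byte = 73044 + 1232 = 74276

74276


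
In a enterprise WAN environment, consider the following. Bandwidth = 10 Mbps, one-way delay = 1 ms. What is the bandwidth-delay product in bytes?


Given: bandwidth = 10 Mbps, delay = 1 ms
BDP in bits = 10 * 10^6 * 1 / 1000
BDP in bits = 10000
BDP in bytes = 10000 / 8 = 1250

1250


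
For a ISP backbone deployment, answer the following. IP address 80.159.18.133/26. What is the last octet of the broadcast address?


Given: IP = 80.159.18.133, prefix = /26
Host bits = 32 - 26 = 6
Network last octet = 133 AND mask = 128
Host part size = 2^6 - 1 = 63
Broadcast last octet = 128 OR 63 = 191

191


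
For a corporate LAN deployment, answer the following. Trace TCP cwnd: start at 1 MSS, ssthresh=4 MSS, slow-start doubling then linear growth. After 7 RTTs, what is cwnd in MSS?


RTT 0: cwnd = 1 MSS (initial)
RTT 1: cwnd = 2 MSS (slow start, doubled)
RTT 2: cwnd = 4 MSS (slow start, doubled)
RTT 3: cwnd = 5 MSS (congestion avoidance, +1)
RTT 4: cwnd = 6 MSS (congestion avoidance, +1)
RTT 5: cwnd = 7 MSS (congestion avoidance, +1)
RTT 6: cwnd = 8 MSS (congestion avoidance, +1)
RTT 7: cwnd = 9 MSS (congestion avoidance, +1)

9


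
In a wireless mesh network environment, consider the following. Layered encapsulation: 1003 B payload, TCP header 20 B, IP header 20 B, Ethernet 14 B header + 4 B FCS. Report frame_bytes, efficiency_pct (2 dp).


TCP segment = 1003 + 20 = 1023 B
IP packet = 1023 + 20 = 1043 B
Ethernet frame = 1043 + 14 + 4 = 1061 B
Efficiency = app / frame = 1003 / 1061 = 0.945335 = 94.5335% -> 94.53% (2 dp)

1061, 94.53


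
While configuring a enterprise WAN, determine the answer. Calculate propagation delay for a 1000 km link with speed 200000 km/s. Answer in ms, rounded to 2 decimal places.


Given: distance = 1000 km, speed = 200000 km/s
Delay = distance / speed = 1000 / 200000 seconds
Delay in ms = 1000 * 1000 / 200000
Delay = 5.0000 ms
Rounded to 2 dp = 5.00 ms

5.00


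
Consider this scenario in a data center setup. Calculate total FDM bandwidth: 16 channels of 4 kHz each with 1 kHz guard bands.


Given: 16 channels, 4 kHz each, guard = 1 kHz
Channel bandwidth = 16 * 4 = 64 kHz
Guard bands = 15 gaps * 1 kHz = 15 kHz
Total = 64 + 15 = 79 kHz

79


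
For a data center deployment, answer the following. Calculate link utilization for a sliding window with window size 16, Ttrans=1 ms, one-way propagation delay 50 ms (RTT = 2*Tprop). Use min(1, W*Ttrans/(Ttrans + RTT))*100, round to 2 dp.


Given: W = 16, Ttrans = 1 ms, RTT = 100 ms (= 2 * Tprop, Tprop = 50 ms)
Cycle time = Ttrans + RTT = 1 + 100 = 101 ms (first packet sent until its ACK returns)
W * Ttrans = 16 * 1 = 16 ms of sending per cycle
W * Ttrans / (Ttrans + RTT) = 16 / 101 = 0.158416
U = min(1, 0.158416) = 0.158416
U% = 15.84%

15.84
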